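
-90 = -90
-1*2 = -2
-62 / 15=-4.13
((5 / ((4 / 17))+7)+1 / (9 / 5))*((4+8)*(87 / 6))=30073 / 6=5012.17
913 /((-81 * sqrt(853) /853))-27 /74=-913 * sqrt(853) /81-27 /74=-329.57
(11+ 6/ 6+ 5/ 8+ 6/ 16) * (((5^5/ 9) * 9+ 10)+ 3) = 40794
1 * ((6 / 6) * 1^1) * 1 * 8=8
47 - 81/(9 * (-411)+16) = 47.02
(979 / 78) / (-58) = -979 / 4524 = -0.22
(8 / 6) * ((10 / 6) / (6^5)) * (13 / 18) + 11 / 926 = 1762199 / 145811664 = 0.01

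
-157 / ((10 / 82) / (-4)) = 25748 / 5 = 5149.60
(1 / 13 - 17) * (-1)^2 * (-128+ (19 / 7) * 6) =172040 / 91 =1890.55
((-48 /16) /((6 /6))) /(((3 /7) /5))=-35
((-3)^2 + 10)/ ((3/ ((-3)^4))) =513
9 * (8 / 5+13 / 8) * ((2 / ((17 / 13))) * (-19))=-286767 / 340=-843.43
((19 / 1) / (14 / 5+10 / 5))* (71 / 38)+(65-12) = 2899 / 48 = 60.40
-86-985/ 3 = -1243/ 3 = -414.33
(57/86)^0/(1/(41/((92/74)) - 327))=-294.02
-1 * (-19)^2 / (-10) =361 / 10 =36.10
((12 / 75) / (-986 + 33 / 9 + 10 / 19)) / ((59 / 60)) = -2736 / 16509085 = -0.00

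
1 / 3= 0.33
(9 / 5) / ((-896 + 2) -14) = -9 / 4540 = -0.00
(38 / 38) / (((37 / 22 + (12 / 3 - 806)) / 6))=-44 / 5869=-0.01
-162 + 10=-152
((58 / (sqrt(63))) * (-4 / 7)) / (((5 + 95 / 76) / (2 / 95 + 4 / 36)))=-104864 * sqrt(7) / 3142125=-0.09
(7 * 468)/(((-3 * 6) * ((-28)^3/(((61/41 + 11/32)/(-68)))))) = -31239/139890688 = -0.00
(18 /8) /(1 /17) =153 /4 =38.25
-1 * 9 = -9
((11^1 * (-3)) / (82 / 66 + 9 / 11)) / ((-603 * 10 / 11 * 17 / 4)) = 1331 / 193630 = 0.01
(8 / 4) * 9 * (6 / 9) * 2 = 24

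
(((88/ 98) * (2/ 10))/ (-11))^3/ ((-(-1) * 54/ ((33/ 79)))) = -352/ 10456054875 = -0.00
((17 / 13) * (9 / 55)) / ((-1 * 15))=-51 / 3575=-0.01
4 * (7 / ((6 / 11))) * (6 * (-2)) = -616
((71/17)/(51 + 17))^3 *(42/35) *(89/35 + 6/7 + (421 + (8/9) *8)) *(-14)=-24324705293/14482541400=-1.68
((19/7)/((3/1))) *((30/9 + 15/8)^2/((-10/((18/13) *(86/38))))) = -134375/17472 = -7.69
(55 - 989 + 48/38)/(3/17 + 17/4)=-1205096/5719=-210.72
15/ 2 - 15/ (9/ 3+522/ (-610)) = 0.50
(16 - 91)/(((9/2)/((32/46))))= -800/69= -11.59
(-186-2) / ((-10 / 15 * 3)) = 94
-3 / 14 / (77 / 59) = -177 / 1078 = -0.16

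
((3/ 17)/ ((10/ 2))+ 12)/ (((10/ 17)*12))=341/ 200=1.70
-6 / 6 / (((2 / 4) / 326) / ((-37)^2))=-892588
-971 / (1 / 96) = -93216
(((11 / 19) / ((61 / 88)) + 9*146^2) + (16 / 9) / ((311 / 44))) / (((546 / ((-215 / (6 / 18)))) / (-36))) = 20585533122920 / 2523143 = 8158686.66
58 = 58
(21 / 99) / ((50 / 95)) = 133 / 330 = 0.40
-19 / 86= -0.22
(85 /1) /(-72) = -85 /72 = -1.18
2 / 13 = 0.15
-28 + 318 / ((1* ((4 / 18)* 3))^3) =4181 / 4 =1045.25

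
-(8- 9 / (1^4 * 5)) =-31 / 5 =-6.20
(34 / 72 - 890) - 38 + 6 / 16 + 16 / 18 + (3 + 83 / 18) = -66143 / 72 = -918.65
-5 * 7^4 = -12005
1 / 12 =0.08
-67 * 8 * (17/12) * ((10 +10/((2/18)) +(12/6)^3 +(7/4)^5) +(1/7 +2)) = -1033247267/10752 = -96098.15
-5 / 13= -0.38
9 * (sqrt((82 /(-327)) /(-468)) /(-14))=-sqrt(348582) /39676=-0.01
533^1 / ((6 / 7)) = 3731 / 6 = 621.83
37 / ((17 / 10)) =370 / 17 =21.76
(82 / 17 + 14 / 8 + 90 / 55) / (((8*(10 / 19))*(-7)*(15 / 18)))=-350037 / 1047200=-0.33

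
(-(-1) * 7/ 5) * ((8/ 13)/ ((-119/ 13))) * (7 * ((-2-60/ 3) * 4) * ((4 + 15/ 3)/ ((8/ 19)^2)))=250173/ 85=2943.21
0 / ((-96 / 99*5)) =0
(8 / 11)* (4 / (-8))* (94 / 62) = -188 / 341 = -0.55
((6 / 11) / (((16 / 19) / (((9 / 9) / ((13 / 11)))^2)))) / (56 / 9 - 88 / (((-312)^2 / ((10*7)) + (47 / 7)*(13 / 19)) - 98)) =147513663 / 1957609472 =0.08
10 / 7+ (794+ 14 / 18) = 50161 / 63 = 796.21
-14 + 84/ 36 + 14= 7/ 3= 2.33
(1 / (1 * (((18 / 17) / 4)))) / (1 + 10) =34 / 99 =0.34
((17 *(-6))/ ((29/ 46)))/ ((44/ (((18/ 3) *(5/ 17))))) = -2070/ 319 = -6.49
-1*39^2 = -1521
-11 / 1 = -11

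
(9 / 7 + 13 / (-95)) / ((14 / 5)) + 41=38553 / 931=41.41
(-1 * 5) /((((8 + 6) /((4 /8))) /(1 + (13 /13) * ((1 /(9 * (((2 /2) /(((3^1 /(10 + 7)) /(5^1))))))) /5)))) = -319 /1785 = -0.18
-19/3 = -6.33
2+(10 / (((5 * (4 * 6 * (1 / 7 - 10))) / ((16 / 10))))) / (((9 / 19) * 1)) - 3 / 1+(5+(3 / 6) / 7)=527231 / 130410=4.04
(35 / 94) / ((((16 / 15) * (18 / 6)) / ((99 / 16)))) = 17325 / 24064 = 0.72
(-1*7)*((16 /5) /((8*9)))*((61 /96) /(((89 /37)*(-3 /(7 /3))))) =110593 /1730160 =0.06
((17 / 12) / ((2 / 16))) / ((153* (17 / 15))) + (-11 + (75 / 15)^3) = 17452 / 153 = 114.07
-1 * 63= -63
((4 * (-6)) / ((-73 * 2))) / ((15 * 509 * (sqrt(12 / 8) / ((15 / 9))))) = 4 * sqrt(6) / 334413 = 0.00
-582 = -582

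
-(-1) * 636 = 636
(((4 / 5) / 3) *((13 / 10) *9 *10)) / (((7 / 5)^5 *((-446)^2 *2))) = 24375 / 1671590606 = 0.00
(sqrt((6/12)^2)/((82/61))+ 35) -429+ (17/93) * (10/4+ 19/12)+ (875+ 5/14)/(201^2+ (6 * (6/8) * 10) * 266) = -366106721513/931889574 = -392.86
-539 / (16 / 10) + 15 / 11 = -29525 / 88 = -335.51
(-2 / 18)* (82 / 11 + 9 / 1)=-1.83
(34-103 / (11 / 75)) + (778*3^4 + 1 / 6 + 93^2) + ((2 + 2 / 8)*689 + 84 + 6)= 9588367 / 132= 72639.14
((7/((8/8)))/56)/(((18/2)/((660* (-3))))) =-27.50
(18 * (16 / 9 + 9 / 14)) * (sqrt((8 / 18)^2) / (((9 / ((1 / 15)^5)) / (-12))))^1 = -976 / 28704375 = -0.00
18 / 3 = 6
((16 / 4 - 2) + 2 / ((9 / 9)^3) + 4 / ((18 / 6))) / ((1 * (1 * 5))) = 16 / 15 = 1.07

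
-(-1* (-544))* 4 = -2176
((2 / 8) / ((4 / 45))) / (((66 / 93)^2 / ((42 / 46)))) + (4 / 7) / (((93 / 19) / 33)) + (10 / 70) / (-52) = 4496217893 / 502453952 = 8.95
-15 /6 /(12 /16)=-10 /3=-3.33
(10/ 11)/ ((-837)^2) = 0.00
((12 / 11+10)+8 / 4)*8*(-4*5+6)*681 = -10983168 / 11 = -998469.82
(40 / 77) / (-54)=-0.01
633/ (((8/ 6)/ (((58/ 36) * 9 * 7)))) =385497/ 8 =48187.12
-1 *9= -9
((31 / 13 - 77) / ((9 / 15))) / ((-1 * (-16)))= -2425 / 312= -7.77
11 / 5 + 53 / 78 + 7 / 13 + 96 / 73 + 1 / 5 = 140443 / 28470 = 4.93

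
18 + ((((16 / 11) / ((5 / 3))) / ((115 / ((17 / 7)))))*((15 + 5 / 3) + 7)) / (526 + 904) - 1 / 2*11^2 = -2690793813 / 63313250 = -42.50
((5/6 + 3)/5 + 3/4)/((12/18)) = 91/40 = 2.28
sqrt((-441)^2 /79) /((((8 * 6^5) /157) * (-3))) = -7693 * sqrt(79) /1638144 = -0.04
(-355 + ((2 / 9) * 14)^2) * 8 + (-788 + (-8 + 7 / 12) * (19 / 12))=-4616755 / 1296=-3562.31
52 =52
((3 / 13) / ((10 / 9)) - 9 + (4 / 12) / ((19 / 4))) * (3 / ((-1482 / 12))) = 64631 / 305045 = 0.21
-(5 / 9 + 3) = -32 / 9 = -3.56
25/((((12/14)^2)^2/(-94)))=-2821175/648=-4353.67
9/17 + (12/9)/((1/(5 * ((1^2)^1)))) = 367/51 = 7.20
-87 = -87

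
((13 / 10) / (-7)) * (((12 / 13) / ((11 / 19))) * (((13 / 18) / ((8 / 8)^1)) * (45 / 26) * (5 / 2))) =-285 / 308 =-0.93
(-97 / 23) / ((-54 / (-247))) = -19.29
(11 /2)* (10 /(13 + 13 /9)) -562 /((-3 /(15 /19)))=74941 /494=151.70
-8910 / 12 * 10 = -7425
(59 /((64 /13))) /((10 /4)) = 767 /160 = 4.79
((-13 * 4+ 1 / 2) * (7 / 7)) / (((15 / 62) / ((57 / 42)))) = -60667 / 210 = -288.89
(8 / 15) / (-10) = -4 / 75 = -0.05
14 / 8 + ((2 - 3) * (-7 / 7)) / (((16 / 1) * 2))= 57 / 32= 1.78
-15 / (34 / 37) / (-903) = 185 / 10234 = 0.02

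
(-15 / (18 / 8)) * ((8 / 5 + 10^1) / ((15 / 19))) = -4408 / 45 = -97.96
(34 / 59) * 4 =136 / 59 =2.31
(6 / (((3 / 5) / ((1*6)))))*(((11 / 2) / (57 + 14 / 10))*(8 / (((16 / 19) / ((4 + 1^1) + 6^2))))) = 642675 / 292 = 2200.94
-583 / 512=-1.14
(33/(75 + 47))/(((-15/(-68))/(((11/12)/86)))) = 2057/157380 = 0.01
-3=-3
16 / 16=1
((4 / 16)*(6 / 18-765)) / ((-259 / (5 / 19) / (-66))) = -1705 / 133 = -12.82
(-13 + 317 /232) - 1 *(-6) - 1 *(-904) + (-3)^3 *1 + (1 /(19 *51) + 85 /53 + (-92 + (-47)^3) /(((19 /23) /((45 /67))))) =-66748557701725 /798293208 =-83614.09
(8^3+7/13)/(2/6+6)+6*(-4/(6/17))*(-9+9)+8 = 21965/247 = 88.93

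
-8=-8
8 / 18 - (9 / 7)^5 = -464213 / 151263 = -3.07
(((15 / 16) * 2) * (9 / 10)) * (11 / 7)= 297 / 112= 2.65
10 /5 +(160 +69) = 231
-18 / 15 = -6 / 5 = -1.20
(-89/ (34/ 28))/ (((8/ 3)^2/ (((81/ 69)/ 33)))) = -50463/ 137632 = -0.37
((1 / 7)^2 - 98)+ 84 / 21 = -4605 / 49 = -93.98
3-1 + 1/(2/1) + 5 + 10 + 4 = 43/2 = 21.50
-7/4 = -1.75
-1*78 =-78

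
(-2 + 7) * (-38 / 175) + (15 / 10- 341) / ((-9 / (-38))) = -451877 / 315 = -1434.53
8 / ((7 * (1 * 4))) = 2 / 7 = 0.29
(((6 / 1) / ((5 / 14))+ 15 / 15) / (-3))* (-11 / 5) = 979 / 75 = 13.05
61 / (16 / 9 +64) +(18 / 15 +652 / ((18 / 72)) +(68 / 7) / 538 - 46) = 14291726051 / 5573680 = 2564.15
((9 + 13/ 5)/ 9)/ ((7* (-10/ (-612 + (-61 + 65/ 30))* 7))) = 667/ 378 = 1.76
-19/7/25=-19/175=-0.11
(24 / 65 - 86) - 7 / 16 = -89511 / 1040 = -86.07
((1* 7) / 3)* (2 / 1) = 14 / 3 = 4.67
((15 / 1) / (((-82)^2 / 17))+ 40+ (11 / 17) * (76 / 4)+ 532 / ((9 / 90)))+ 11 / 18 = 5527533473 / 1028772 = 5372.94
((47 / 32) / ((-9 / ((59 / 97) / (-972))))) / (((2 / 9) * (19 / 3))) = 2773 / 38216448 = 0.00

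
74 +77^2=6003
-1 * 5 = -5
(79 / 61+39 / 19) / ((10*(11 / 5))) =1940 / 12749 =0.15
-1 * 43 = -43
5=5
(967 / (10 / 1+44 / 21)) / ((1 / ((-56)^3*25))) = -44577926400 / 127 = -351007294.49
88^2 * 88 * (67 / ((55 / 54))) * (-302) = -67690985472 / 5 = -13538197094.40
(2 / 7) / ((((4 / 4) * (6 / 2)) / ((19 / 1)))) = 38 / 21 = 1.81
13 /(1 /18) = 234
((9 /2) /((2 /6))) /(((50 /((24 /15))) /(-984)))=-53136 /125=-425.09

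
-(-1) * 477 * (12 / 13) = 440.31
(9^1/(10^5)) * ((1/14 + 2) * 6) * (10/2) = 783/140000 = 0.01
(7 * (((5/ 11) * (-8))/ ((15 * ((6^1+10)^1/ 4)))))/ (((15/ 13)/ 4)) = -728/ 495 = -1.47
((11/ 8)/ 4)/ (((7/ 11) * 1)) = 121/ 224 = 0.54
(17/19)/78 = 17/1482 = 0.01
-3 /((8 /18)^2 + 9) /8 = -243 /5960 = -0.04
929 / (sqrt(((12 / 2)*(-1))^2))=929 / 6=154.83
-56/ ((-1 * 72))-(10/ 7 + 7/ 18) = -131/ 126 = -1.04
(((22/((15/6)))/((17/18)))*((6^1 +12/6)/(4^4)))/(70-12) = 99/19720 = 0.01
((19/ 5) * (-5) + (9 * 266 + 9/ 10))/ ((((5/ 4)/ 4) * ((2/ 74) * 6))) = 3516332/ 75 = 46884.43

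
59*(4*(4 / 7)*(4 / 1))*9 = 33984 / 7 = 4854.86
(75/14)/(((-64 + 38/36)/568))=-383400/7931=-48.34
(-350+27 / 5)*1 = -344.60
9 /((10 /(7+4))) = 99 /10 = 9.90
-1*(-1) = 1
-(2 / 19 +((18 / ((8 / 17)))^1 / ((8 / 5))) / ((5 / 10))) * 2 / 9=-14567 / 1368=-10.65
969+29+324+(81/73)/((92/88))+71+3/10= 23411327/16790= 1394.36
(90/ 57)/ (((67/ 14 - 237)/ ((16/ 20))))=-336/ 61769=-0.01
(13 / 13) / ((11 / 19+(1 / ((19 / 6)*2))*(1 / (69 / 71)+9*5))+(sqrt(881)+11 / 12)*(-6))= -0.01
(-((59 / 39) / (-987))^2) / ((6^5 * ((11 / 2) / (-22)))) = 3481 / 2880446279256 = 0.00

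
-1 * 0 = 0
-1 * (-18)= 18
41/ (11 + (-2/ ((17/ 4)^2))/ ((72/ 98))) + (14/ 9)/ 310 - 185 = -7133656697/ 39365505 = -181.22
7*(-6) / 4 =-21 / 2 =-10.50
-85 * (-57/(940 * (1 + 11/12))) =2907/1081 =2.69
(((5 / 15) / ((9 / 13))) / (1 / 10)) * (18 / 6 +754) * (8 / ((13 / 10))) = 605600 / 27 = 22429.63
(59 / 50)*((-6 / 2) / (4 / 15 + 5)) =-531 / 790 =-0.67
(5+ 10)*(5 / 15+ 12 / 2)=95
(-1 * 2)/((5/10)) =-4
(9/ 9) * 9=9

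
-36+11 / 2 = -61 / 2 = -30.50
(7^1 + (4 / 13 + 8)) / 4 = 199 / 52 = 3.83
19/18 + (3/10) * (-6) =-67/90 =-0.74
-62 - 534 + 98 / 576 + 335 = -260.83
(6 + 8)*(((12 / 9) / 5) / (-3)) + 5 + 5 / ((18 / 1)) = 121 / 30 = 4.03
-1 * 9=-9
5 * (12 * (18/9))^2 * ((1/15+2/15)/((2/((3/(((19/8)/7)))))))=48384/19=2546.53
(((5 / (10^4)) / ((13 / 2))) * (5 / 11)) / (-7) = -1 / 200200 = -0.00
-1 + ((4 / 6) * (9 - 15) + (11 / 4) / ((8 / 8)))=-2.25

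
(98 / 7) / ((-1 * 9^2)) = -14 / 81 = -0.17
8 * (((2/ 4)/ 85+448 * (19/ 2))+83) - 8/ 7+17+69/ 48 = 330623333/ 9520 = 34729.34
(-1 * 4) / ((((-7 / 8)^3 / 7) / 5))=10240 / 49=208.98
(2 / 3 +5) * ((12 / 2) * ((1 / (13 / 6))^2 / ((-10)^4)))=153 / 211250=0.00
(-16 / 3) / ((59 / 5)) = -80 / 177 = -0.45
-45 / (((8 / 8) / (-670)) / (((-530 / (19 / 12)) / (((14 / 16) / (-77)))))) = 16874352000 / 19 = 888123789.47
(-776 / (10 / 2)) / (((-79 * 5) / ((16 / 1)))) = 12416 / 1975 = 6.29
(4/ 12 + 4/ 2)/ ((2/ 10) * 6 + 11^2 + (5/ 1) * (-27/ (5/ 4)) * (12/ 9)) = -35/ 327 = -0.11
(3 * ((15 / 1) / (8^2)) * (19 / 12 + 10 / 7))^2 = 4.48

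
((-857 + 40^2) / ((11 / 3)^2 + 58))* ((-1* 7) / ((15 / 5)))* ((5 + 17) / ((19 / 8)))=-2746128 / 12217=-224.78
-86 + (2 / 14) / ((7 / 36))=-4178 / 49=-85.27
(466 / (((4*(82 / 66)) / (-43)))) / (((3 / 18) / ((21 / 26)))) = -20829501 / 1066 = -19539.87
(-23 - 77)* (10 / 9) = -1000 / 9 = -111.11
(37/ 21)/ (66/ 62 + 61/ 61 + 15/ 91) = 14911/ 18867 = 0.79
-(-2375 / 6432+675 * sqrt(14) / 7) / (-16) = -2375 / 102912+675 * sqrt(14) / 112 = 22.53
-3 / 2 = -1.50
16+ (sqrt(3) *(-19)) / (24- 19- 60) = 19 *sqrt(3) / 55+ 16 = 16.60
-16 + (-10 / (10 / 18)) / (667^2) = -16.00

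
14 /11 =1.27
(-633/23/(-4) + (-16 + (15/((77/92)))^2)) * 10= 851151845/272734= 3120.81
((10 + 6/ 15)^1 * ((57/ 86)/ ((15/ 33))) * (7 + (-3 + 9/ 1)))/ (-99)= -6422/ 3225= -1.99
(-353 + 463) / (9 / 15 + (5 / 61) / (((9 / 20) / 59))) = 301950 / 31147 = 9.69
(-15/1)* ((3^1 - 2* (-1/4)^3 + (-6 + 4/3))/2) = 785/64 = 12.27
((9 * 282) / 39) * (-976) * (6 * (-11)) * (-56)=-3051772416 / 13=-234751724.31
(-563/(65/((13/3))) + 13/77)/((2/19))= -354.96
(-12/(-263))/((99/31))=0.01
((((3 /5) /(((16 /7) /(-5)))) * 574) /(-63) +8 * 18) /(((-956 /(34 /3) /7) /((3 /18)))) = -2.16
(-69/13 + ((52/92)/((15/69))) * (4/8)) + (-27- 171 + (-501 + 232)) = -61231/130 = -471.01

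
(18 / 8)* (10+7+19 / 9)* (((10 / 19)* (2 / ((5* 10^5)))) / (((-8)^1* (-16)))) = 43 / 60800000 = 0.00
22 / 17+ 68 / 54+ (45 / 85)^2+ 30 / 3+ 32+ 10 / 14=2487874 / 54621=45.55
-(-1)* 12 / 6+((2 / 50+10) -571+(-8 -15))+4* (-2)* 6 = -15749 / 25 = -629.96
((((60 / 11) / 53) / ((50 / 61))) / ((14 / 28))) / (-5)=-732 / 14575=-0.05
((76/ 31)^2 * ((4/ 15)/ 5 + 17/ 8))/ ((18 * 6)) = 471827/ 3892050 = 0.12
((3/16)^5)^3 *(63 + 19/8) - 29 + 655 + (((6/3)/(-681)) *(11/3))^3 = 49234457744201819135261847457099/78649293677872671876402118656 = 626.00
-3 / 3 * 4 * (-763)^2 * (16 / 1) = -37258816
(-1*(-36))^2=1296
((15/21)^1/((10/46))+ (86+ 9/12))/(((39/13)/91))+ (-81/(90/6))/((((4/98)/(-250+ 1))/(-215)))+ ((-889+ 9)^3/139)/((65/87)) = -295812976751/21684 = -13641993.02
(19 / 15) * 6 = 7.60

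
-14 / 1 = -14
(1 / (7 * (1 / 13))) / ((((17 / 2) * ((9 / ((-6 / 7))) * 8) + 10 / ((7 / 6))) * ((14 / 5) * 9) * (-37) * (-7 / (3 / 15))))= -13 / 161146692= -0.00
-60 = -60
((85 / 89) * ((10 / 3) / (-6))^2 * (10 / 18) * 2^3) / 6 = 42500 / 194643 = 0.22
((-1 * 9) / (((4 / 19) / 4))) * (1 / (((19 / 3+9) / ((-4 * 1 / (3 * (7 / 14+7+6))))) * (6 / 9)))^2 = -76 / 4761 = -0.02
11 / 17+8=147 / 17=8.65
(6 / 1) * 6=36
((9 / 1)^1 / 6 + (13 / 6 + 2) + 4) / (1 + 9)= 29 / 30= 0.97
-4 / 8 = -1 / 2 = -0.50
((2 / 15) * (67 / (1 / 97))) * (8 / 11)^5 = 425918464 / 2415765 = 176.31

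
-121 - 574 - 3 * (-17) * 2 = -593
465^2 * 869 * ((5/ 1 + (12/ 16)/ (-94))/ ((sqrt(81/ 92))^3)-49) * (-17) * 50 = 7826015216250-766115426078750 * sqrt(23)/ 3807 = 6860908699075.16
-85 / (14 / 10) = -425 / 7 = -60.71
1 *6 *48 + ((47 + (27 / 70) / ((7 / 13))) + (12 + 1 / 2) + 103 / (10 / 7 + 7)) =5210112 / 14455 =360.44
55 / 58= 0.95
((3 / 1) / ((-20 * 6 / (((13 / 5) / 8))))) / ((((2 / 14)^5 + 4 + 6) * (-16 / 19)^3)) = 1498629769 / 1101470105600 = 0.00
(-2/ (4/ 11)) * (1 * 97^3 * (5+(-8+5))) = -10039403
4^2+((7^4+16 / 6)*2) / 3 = 1618.44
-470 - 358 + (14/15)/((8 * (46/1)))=-2285273/2760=-828.00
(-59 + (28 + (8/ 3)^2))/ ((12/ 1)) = -1.99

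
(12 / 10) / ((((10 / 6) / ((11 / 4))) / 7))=693 / 50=13.86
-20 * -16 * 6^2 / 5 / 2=1152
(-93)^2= 8649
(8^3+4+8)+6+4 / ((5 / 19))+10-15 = 2701 / 5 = 540.20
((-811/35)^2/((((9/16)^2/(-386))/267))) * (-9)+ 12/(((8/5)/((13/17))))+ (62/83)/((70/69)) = 16323601960069193/10370850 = 1573988820.60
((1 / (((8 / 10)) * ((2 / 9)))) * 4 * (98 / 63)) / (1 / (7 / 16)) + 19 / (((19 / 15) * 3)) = 325 / 16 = 20.31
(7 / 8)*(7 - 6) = 7 / 8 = 0.88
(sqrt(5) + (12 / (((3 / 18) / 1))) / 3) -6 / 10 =sqrt(5) + 117 / 5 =25.64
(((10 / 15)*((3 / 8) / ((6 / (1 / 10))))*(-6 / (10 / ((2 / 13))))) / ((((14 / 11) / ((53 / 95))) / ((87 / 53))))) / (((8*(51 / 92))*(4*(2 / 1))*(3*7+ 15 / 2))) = -7337 / 26806416000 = -0.00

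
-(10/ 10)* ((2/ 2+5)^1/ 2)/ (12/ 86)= -43/ 2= -21.50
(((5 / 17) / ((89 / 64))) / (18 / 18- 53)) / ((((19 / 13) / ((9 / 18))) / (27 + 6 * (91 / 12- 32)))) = 4780 / 28747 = 0.17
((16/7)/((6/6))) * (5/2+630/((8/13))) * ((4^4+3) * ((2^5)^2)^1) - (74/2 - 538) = 622121461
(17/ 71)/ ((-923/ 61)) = -0.02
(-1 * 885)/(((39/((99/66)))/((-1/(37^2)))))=885/35594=0.02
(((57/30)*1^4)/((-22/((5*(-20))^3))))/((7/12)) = 11400000/77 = 148051.95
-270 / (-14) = 135 / 7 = 19.29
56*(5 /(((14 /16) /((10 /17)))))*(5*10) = 160000 /17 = 9411.76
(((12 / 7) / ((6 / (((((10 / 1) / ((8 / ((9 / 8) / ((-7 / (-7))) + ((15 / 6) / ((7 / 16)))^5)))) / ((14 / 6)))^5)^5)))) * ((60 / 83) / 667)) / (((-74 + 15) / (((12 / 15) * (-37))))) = 192467605200941839560126185160434253424483867041370345442280173547587227360018122063245872114252271793739505746337335590380534613185900322240362101097747291205394221984777094561131116063360219872450904179252670776080400311139473854582649171352386474609375 / 176790718059868860236963348294508346633110905067087153503741131126517885787745753085092616377295548744087744152218059391508857749460459956574466625369460986213214225170432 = 1088674831535918747880206000000000000000000000000000000000000000000000000000000000000.00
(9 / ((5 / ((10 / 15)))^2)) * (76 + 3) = 12.64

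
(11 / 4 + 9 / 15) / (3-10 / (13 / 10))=-871 / 1220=-0.71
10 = 10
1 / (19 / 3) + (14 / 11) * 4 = 1097 / 209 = 5.25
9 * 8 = 72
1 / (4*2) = 1 / 8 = 0.12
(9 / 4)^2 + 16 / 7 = 823 / 112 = 7.35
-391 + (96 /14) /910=-1245311 /3185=-390.99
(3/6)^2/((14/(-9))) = -9/56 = -0.16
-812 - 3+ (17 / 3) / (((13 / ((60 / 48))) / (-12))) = -10680 / 13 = -821.54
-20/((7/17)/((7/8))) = -85/2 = -42.50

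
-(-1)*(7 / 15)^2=0.22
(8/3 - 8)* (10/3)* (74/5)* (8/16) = -1184/9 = -131.56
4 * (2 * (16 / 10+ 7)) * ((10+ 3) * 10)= 8944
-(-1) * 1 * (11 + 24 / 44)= 127 / 11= 11.55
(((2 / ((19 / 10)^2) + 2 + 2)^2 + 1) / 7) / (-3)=-2833057 / 2736741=-1.04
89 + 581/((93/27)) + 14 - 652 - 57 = -437.32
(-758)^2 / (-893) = -574564 / 893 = -643.41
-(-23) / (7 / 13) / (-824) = -299 / 5768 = -0.05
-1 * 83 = -83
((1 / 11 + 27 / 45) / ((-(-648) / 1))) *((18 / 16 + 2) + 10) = 133 / 9504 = 0.01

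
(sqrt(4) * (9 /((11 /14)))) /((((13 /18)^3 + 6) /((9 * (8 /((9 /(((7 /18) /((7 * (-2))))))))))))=-0.80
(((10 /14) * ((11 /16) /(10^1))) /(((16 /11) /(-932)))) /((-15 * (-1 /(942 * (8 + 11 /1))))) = -84099719 /2240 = -37544.52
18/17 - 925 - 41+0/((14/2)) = -16404/17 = -964.94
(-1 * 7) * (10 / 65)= -14 / 13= -1.08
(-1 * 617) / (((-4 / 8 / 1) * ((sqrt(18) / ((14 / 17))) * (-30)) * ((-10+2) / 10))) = 4319 * sqrt(2) / 612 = 9.98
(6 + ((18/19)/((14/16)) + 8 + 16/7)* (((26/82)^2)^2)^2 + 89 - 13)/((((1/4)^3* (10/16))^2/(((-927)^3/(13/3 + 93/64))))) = -498798123702730162097265297063936/4213844666537879725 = -118371265002643.23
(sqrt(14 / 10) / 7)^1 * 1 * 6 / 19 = 6 * sqrt(35) / 665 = 0.05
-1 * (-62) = 62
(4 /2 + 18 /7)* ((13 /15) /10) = 208 /525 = 0.40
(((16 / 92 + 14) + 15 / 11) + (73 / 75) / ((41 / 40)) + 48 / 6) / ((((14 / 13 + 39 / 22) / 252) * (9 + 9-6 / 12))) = 2377488048 / 19213625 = 123.74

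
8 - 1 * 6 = 2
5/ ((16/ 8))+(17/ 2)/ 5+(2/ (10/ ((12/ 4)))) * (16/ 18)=71/ 15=4.73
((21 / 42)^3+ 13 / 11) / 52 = 115 / 4576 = 0.03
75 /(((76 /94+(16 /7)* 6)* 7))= 3525 /4778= 0.74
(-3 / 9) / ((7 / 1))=-1 / 21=-0.05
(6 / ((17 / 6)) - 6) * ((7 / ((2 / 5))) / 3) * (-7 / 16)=2695 / 272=9.91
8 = 8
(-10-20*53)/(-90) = 107/9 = 11.89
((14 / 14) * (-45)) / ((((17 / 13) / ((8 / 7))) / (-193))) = 903240 / 119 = 7590.25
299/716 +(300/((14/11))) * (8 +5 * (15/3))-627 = 35845769/5012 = 7151.99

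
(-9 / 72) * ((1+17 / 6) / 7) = -23 / 336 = -0.07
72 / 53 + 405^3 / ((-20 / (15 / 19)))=-10562384403 / 4028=-2622240.42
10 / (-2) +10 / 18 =-40 / 9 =-4.44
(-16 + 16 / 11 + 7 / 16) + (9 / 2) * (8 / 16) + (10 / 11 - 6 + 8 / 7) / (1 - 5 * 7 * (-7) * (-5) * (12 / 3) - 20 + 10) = -71710717 / 6047888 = -11.86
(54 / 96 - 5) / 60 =-71 / 960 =-0.07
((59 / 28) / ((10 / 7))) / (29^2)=59 / 33640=0.00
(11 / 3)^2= 121 / 9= 13.44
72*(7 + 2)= 648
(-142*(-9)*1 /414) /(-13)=-71 /299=-0.24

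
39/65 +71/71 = 8/5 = 1.60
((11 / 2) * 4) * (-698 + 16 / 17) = -260700 / 17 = -15335.29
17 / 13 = 1.31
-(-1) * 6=6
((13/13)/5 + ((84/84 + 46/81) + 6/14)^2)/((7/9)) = 5.38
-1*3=-3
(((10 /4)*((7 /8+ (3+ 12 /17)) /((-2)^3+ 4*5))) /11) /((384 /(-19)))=-59185 /13787136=-0.00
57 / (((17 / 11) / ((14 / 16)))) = 4389 / 136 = 32.27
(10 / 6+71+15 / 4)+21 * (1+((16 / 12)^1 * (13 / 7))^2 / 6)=29957 / 252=118.88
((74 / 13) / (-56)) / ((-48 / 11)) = 407 / 17472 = 0.02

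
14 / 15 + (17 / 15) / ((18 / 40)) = 466 / 135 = 3.45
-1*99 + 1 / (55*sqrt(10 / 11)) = -99 + sqrt(110) / 550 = -98.98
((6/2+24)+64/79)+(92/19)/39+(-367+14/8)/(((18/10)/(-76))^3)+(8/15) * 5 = 130359980757269/4741659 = 27492483.28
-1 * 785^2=-616225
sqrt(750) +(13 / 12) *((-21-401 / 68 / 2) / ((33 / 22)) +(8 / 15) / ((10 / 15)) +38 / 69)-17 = -5.45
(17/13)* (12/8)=51/26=1.96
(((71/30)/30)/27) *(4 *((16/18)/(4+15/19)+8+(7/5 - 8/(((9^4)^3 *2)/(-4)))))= 87457852031594347/780670542525544125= 0.11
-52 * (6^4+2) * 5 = -337480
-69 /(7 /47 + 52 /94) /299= -47 /143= -0.33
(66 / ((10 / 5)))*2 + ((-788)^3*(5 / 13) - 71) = -2446519425 / 13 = -188193801.92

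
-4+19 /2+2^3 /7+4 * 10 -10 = 36.64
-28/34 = -14/17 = -0.82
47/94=1/2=0.50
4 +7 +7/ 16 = 183/ 16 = 11.44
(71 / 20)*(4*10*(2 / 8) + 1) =39.05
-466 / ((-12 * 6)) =233 / 36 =6.47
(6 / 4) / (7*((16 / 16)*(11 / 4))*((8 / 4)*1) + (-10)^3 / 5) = -3 / 323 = -0.01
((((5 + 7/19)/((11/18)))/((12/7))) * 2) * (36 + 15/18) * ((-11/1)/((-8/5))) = 394485/152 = 2595.30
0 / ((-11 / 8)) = 0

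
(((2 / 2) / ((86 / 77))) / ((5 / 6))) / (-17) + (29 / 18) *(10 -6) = 209911 / 32895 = 6.38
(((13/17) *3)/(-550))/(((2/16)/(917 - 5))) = -142272/4675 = -30.43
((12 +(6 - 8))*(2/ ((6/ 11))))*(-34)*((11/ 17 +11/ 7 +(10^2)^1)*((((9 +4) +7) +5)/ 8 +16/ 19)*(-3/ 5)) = 40341906/ 133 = 303322.60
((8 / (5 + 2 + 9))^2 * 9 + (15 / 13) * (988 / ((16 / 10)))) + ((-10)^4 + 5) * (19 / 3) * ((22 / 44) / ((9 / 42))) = 1782797 / 12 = 148566.42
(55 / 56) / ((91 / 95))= 5225 / 5096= 1.03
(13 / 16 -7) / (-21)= 0.29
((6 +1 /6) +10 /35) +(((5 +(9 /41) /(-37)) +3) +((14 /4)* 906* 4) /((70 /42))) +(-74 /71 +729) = 188927651093 /22618470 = 8352.80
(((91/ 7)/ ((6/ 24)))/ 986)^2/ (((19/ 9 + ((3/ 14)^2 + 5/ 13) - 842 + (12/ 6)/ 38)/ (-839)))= 247117892112/ 88891717780661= 0.00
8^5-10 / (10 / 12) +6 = 32762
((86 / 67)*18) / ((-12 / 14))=-1806 / 67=-26.96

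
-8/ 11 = -0.73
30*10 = 300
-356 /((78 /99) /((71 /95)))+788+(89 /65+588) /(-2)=384381 /2470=155.62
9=9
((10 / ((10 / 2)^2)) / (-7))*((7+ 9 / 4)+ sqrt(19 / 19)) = -0.59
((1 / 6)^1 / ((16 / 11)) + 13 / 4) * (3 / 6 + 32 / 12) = 6137 / 576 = 10.65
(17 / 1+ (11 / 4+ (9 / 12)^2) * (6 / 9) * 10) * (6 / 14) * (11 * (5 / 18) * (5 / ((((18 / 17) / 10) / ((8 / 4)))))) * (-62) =-48549875 / 162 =-299690.59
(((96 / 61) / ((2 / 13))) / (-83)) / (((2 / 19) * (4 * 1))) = -1482 / 5063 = -0.29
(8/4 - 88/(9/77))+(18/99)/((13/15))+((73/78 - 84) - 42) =-2254163/2574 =-875.74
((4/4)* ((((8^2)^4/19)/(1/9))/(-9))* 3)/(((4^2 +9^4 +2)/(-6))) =33554432/13889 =2415.90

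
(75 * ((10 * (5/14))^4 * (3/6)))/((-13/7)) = -29296875/8918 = -3285.14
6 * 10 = 60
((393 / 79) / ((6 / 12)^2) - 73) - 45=-7750 / 79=-98.10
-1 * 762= -762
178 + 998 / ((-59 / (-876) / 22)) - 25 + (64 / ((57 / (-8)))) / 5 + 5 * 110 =5493325697 / 16815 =326691.98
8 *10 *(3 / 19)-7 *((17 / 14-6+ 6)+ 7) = -1705 / 38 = -44.87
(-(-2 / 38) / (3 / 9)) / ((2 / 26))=39 / 19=2.05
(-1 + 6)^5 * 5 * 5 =78125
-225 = -225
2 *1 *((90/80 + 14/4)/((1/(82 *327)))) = 248029.50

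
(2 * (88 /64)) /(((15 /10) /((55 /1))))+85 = 185.83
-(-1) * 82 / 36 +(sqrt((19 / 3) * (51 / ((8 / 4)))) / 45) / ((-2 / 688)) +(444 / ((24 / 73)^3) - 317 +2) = 4677791 / 384 - 172 * sqrt(646) / 45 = 12084.60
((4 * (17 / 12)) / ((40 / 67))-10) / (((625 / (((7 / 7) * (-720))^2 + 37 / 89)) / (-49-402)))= 1269292531507 / 6675000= 190156.18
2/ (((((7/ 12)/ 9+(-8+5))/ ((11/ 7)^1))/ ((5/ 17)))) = -11880/ 37723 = -0.31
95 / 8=11.88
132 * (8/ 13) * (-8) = -8448/ 13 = -649.85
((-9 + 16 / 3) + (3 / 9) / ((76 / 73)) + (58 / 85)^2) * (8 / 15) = -9491366 / 6177375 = -1.54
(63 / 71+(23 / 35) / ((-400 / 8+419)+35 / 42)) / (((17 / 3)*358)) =14708079 / 33559512490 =0.00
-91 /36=-2.53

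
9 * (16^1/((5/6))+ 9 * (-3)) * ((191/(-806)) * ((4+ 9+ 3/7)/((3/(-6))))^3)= -17133286752/53165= -322266.28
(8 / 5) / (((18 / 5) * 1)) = 4 / 9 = 0.44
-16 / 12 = -4 / 3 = -1.33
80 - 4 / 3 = 236 / 3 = 78.67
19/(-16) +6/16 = -13/16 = -0.81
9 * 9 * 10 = 810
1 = 1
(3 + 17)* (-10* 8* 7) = -11200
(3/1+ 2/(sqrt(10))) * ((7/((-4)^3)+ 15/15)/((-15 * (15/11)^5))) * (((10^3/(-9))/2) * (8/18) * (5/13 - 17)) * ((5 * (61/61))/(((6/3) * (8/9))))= -3059969/70200 - 3059969 * sqrt(10)/1053000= -52.78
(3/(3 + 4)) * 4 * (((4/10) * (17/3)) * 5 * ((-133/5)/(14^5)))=-323/336140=-0.00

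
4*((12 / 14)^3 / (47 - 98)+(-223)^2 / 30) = 579935278 / 87465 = 6630.48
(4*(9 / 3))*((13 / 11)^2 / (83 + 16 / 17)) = 34476 / 172667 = 0.20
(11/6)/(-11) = -1/6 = -0.17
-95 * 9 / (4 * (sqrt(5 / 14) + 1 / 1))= -665 / 2 + 95 * sqrt(70) / 4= -133.79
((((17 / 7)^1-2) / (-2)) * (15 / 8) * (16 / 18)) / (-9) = 5 / 126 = 0.04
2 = 2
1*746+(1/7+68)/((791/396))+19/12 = 51939131/66444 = 781.70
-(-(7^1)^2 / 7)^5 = 16807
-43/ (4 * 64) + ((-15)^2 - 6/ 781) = 44950481/ 199936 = 224.82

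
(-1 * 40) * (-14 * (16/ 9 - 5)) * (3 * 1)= -16240/ 3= -5413.33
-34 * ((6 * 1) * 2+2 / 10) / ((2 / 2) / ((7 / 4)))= -7259 / 10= -725.90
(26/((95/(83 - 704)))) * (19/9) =-1794/5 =-358.80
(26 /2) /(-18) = -13 /18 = -0.72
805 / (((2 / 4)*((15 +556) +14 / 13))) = 20930 / 7437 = 2.81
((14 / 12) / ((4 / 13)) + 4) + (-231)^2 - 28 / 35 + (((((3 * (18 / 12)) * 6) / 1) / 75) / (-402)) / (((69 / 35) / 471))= 1973753891 / 36984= 53367.78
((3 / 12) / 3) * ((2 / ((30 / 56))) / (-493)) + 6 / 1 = 133096 / 22185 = 6.00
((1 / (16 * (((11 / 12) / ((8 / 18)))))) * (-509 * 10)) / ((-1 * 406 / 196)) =74.46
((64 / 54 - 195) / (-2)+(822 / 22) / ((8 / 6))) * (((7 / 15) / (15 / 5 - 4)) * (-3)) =1038919 / 5940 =174.90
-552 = -552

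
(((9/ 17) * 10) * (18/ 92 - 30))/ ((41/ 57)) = -219.36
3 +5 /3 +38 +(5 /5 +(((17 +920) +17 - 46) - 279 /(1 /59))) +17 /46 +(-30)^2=-2016037 /138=-14608.96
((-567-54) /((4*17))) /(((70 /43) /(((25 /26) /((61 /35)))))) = -667575 /215696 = -3.09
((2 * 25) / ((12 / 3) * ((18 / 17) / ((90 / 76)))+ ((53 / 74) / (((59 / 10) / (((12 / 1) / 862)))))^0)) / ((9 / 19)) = 80750 / 3501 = 23.06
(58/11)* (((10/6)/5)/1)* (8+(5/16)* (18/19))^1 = 36569/2508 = 14.58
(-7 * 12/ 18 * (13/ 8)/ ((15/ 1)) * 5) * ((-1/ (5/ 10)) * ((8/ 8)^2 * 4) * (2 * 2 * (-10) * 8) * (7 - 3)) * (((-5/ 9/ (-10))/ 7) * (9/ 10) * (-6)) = 3328/ 3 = 1109.33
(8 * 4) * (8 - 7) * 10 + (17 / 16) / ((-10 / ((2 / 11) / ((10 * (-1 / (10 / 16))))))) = 4505617 / 14080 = 320.00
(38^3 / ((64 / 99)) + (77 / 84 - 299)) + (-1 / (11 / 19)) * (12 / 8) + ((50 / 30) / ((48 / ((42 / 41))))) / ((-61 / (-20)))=18614924725 / 220088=84579.46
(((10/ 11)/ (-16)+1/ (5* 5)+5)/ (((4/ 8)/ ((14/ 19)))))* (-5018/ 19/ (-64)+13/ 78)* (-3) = -31629409/ 334400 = -94.59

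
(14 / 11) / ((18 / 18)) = 14 / 11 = 1.27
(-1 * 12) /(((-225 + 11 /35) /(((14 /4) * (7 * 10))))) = 25725 /1966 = 13.08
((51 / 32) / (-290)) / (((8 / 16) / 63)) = -3213 / 4640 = -0.69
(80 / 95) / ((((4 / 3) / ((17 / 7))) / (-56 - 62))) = -24072 / 133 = -180.99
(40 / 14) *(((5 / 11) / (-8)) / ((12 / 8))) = -25 / 231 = -0.11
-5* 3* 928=-13920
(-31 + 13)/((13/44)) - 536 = -7760/13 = -596.92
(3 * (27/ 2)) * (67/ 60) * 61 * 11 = 1213839/ 40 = 30345.98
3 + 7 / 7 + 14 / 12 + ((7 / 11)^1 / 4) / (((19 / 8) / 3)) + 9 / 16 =59491 / 10032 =5.93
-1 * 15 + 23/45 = -652/45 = -14.49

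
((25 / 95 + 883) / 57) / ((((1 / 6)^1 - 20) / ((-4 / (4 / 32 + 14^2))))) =358016 / 22467557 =0.02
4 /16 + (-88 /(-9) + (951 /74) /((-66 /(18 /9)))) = 141221 /14652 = 9.64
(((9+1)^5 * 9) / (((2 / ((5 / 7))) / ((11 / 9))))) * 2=5500000 / 7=785714.29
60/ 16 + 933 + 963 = 7599/ 4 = 1899.75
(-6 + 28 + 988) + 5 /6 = 6065 /6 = 1010.83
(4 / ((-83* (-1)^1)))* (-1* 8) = -32 / 83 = -0.39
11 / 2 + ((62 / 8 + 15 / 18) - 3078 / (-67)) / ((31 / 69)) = 1053945 / 8308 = 126.86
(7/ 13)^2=49/ 169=0.29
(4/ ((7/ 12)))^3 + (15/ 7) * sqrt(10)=15 * sqrt(10)/ 7 + 110592/ 343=329.20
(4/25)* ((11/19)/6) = 22/1425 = 0.02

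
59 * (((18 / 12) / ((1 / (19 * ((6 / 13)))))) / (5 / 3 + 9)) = 30267 / 416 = 72.76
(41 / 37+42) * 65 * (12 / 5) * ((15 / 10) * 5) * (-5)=-9330750 / 37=-252182.43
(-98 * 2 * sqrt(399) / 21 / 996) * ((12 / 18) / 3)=-14 * sqrt(399) / 6723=-0.04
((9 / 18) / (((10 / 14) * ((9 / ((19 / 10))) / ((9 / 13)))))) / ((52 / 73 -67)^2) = 708757 / 30440697300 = 0.00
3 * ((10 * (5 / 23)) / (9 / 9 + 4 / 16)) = 120 / 23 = 5.22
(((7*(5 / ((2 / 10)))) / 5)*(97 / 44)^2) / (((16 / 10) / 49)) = 80682175 / 15488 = 5209.33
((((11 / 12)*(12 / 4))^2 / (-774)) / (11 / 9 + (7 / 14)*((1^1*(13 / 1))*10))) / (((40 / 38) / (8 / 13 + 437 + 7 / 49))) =-22895741 / 373143680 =-0.06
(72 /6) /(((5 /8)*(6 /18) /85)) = 4896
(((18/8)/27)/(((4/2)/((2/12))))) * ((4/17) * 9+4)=13/306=0.04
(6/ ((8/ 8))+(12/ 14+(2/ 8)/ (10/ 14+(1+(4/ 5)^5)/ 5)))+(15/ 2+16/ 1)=91858425/ 3000704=30.61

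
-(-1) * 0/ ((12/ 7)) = 0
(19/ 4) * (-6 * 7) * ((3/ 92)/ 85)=-1197/ 15640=-0.08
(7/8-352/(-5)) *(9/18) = 2851/80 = 35.64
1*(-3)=-3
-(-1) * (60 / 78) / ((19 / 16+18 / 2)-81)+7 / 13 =7771 / 14729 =0.53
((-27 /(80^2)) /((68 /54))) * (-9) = 6561 /217600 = 0.03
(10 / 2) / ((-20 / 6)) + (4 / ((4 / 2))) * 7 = 25 / 2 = 12.50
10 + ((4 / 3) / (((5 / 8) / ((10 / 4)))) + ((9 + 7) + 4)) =35.33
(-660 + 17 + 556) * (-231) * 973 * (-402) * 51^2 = -20446099882362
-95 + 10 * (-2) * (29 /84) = -2140 /21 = -101.90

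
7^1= 7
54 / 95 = 0.57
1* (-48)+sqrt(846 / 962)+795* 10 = 3* sqrt(22607) / 481+7902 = 7902.94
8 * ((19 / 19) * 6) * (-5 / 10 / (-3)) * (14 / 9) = 112 / 9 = 12.44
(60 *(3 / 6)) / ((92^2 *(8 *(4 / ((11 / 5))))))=33 / 135424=0.00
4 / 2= 2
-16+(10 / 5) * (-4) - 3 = -27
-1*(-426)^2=-181476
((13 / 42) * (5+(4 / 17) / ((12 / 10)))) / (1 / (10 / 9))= 1.79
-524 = -524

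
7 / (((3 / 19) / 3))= 133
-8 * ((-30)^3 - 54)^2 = -5855351328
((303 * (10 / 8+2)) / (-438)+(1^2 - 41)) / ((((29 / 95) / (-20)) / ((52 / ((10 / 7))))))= 213298085 / 2117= 100754.88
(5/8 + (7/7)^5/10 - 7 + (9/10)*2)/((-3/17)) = 3043/120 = 25.36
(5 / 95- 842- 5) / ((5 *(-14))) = 8046 / 665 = 12.10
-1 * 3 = -3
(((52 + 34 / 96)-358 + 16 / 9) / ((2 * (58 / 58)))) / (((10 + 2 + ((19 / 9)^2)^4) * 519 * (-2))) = 69762791511 / 193761369528896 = 0.00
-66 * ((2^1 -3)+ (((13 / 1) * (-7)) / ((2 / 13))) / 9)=13211 / 3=4403.67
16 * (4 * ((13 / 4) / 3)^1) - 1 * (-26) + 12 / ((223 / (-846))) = 33322 / 669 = 49.81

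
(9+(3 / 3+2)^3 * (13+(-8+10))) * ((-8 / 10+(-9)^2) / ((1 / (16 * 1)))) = 2656224 / 5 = 531244.80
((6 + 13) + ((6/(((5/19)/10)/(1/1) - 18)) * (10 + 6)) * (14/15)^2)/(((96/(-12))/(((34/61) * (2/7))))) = -12493963/43746150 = -0.29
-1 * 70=-70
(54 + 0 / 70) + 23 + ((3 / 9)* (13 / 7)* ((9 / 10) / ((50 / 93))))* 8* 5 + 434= 96679 / 175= 552.45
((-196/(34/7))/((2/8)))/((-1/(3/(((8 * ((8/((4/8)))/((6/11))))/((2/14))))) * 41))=441/61336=0.01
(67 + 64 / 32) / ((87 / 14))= 322 / 29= 11.10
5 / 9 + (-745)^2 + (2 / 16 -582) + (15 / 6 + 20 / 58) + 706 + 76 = 555228.53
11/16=0.69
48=48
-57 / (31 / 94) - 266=-13604 / 31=-438.84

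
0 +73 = 73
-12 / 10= -1.20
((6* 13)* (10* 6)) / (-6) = -780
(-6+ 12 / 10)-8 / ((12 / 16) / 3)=-184 / 5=-36.80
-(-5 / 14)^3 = 125 / 2744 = 0.05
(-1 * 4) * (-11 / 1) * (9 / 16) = 99 / 4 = 24.75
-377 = -377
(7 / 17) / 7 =1 / 17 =0.06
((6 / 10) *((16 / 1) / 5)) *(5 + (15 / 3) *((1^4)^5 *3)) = 192 / 5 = 38.40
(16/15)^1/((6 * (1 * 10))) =0.02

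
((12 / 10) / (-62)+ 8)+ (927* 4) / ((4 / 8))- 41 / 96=110462477 / 14880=7423.55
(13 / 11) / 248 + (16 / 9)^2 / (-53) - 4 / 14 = -27920521 / 81979128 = -0.34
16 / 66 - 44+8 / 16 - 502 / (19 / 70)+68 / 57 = -790663 / 418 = -1891.54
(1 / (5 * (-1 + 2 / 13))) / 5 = -13 / 275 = -0.05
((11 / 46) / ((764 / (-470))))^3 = -17273551625 / 5425797533248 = -0.00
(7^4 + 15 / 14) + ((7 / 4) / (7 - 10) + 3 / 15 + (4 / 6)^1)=1008989 / 420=2402.35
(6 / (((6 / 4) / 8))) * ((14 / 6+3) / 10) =256 / 15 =17.07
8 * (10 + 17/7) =696/7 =99.43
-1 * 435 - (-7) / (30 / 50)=-1270 / 3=-423.33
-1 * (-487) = 487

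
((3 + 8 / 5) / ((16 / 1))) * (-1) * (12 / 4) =-69 / 80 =-0.86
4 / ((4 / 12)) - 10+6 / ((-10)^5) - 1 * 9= -350003 / 50000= -7.00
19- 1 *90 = -71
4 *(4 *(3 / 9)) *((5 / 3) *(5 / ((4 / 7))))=700 / 9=77.78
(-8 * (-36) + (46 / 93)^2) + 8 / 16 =4994705 / 17298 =288.74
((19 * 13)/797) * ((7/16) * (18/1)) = 15561/6376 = 2.44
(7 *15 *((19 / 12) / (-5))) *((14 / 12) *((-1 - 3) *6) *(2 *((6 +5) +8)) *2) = 70756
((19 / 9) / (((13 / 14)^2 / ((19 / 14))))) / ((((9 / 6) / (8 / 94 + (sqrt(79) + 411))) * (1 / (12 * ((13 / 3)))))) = 40432 * sqrt(79) / 351 + 781186672 / 16497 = 48377.10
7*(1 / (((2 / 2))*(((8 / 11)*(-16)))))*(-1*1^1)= 77 / 128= 0.60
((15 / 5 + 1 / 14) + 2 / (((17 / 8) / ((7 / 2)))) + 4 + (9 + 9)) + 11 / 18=31034 / 1071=28.98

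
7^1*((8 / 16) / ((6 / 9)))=21 / 4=5.25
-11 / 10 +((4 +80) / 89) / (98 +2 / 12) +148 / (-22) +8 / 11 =-3716851 / 524210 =-7.09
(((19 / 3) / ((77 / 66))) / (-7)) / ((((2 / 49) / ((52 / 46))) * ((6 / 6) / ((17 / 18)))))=-4199 / 207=-20.29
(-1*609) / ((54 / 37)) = -7511 / 18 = -417.28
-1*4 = -4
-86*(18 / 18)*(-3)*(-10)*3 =-7740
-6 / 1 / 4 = -3 / 2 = -1.50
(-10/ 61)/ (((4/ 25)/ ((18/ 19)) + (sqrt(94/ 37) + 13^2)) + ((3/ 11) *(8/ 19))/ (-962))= -865501752509286750/ 893057498269500500119 + 138275754581250 *sqrt(3478)/ 893057498269500500119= -0.00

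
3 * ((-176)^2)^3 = 89165584662528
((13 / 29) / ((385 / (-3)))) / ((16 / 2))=-0.00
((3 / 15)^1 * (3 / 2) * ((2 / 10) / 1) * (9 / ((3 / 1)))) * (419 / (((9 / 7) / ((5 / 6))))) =2933 / 60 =48.88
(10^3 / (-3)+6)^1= -982 / 3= -327.33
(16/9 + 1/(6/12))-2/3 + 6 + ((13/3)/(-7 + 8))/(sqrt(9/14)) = 13*sqrt(14)/9 + 82/9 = 14.52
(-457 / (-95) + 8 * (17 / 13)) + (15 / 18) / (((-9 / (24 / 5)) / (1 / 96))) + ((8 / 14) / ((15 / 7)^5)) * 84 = 16.33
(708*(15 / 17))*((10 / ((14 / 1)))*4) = 212400 / 119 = 1784.87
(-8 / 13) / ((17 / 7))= -0.25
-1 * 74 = -74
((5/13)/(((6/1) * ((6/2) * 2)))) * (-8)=-0.09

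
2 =2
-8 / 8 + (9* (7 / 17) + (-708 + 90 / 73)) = -873740 / 1241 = -704.06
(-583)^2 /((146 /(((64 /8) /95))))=1359556 /6935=196.04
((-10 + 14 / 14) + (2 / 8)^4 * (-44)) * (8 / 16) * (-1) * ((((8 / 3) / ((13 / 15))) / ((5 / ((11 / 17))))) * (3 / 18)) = 6457 / 21216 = 0.30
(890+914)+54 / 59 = 1804.92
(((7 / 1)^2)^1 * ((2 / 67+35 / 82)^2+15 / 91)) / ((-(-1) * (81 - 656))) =-7179290377 / 225625669100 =-0.03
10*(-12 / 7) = -120 / 7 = -17.14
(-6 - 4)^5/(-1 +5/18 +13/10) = -2250000/13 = -173076.92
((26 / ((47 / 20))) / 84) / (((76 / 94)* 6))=65 / 2394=0.03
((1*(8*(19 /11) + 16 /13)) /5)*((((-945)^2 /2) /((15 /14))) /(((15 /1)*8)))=7473627 /715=10452.63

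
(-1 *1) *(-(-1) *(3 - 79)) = 76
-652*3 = -1956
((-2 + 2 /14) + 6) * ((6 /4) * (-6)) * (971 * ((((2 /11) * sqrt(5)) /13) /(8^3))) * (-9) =2280879 * sqrt(5) /256256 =19.90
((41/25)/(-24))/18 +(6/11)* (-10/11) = -652961/1306800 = -0.50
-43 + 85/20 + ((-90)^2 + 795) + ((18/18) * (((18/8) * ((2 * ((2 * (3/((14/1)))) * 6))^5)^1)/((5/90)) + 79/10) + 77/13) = 675469456013/4369820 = 154576.04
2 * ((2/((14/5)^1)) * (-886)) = -8860/7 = -1265.71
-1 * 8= -8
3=3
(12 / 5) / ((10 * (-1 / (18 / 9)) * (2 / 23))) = -138 / 25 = -5.52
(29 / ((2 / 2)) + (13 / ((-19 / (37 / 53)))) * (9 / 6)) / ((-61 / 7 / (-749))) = 298657009 / 122854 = 2430.99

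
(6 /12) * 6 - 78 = -75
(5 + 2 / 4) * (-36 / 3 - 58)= -385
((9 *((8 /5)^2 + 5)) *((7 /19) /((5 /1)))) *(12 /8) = 7.52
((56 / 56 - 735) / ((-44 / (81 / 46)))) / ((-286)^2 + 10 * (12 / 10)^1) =29727 / 82789696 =0.00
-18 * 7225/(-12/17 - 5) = 2210850/97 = 22792.27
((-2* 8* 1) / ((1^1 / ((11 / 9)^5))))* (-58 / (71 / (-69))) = -3437472544 / 1397493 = -2459.74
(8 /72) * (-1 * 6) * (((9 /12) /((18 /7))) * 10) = -35 /18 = -1.94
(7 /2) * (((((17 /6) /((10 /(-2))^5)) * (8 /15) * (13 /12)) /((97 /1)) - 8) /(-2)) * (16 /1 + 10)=29791145111 /81843750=364.00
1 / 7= 0.14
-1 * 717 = -717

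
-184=-184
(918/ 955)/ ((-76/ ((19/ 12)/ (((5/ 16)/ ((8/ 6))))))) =-408/ 4775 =-0.09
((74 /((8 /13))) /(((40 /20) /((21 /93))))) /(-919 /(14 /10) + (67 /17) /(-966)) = -3949491 /190958884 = -0.02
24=24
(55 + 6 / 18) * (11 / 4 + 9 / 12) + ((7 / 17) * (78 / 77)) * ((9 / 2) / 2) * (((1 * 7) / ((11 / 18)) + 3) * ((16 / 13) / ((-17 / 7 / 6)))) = 15989645 / 104907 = 152.42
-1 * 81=-81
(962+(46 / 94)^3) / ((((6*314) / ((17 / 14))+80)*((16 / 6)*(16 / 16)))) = 5094384543 / 23037077824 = 0.22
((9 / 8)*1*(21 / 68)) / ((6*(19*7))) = 9 / 20672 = 0.00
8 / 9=0.89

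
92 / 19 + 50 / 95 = 102 / 19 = 5.37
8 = 8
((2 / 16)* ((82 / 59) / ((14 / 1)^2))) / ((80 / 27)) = 1107 / 3700480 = 0.00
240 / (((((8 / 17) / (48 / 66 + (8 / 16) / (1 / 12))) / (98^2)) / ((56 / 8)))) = 2537184720 / 11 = 230653156.36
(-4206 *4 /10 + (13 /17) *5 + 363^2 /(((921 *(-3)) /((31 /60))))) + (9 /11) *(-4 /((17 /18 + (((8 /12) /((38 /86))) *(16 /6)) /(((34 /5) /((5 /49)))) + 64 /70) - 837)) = -6978623546381105567 /4097329514586660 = -1703.21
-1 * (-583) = 583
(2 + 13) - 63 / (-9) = 22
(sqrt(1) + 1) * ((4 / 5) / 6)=4 / 15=0.27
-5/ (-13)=5/ 13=0.38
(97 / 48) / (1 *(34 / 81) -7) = -2619 / 8528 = -0.31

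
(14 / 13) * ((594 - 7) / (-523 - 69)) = -4109 / 3848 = -1.07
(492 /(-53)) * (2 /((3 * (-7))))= 328 /371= 0.88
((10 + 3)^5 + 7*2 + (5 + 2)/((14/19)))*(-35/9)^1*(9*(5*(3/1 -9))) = 389882325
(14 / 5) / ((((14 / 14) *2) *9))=7 / 45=0.16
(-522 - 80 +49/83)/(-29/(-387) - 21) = 19317879/672134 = 28.74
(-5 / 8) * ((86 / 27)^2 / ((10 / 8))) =-3698 / 729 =-5.07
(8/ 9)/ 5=8/ 45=0.18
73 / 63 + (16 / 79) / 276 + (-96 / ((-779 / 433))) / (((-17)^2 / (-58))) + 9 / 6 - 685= -35721122265565 / 51541941402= -693.05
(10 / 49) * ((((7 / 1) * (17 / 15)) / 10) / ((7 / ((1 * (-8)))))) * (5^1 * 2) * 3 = -5.55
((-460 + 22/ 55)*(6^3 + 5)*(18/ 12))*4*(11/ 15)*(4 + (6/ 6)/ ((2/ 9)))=-94969446/ 25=-3798777.84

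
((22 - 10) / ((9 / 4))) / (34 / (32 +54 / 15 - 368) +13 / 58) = 257056 / 5873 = 43.77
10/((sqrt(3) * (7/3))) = 10 * sqrt(3)/7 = 2.47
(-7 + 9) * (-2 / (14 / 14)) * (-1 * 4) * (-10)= -160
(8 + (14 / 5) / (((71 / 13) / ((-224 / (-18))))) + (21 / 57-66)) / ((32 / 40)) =-3111229 / 48564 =-64.06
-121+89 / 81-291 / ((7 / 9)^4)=-177967843 / 194481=-915.09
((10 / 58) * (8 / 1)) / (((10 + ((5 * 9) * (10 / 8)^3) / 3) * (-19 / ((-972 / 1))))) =497664 / 277153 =1.80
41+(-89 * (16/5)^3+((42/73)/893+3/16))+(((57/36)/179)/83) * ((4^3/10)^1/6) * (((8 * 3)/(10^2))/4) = -16707800922955439/5811077838000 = -2875.16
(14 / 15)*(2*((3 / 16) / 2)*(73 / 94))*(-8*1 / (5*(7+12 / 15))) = -511 / 18330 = -0.03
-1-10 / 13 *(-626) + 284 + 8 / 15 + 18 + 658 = 281009 / 195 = 1441.07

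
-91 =-91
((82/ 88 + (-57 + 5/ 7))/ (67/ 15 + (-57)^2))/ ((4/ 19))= -4858965/ 60124064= -0.08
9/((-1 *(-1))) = 9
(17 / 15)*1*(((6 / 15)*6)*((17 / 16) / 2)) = 289 / 200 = 1.44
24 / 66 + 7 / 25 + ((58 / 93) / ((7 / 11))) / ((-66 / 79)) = -284344 / 537075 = -0.53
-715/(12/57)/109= -13585/436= -31.16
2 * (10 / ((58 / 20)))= 200 / 29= 6.90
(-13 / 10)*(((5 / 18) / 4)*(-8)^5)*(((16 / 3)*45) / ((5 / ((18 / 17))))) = 2555904 / 17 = 150347.29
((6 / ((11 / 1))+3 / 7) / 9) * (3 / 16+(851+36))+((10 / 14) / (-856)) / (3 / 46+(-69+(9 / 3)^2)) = 11631976145 / 121146256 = 96.02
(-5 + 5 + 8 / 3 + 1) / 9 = 11 / 27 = 0.41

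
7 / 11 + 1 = 18 / 11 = 1.64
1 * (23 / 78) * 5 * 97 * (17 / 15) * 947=35916869 / 234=153490.89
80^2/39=6400/39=164.10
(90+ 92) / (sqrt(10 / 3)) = 91 * sqrt(30) / 5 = 99.69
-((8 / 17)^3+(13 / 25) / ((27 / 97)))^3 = -279840864763061501957 / 36471330829538296875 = -7.67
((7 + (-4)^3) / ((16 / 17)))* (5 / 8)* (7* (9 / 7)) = -43605 / 128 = -340.66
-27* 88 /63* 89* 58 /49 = -1362768 /343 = -3973.08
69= 69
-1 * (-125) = 125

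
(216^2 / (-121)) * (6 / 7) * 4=-1119744 / 847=-1322.01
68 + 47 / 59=4059 / 59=68.80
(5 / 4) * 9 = 45 / 4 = 11.25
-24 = -24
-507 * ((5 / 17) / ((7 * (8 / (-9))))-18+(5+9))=1953471 / 952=2051.97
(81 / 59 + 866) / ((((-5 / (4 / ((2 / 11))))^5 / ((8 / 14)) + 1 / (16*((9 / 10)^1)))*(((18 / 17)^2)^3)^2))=960369434354003594230585 / 150336884775805234272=6388.12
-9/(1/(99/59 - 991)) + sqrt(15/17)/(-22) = 525330/59 - sqrt(255)/374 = 8903.86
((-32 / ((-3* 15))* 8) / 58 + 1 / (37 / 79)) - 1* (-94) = 4646621 / 48285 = 96.23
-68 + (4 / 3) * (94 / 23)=-62.55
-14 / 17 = -0.82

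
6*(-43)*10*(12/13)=-30960/13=-2381.54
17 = 17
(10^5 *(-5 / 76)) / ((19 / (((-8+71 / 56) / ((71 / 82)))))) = 483031250 / 179417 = 2692.23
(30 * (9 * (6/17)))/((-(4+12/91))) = -36855/1598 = -23.06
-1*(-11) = 11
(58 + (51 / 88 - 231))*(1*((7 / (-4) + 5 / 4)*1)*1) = 15173 / 176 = 86.21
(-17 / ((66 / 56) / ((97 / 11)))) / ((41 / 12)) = -184688 / 4961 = -37.23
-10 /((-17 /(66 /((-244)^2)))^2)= -5445 /128046337568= -0.00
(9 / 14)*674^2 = 2044242 / 7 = 292034.57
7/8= 0.88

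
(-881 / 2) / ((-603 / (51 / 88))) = 14977 / 35376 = 0.42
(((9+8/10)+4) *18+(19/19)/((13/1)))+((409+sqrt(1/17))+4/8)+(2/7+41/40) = sqrt(17)/17+2399807/3640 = 659.53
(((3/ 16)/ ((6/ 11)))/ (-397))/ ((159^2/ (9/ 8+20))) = -1859/ 2569358592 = -0.00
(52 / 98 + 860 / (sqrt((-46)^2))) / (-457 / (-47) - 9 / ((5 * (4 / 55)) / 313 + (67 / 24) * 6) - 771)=-6526136167 / 258589029762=-0.03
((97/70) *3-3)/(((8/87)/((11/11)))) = 7047/560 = 12.58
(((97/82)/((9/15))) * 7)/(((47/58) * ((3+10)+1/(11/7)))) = 216601/173430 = 1.25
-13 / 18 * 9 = -13 / 2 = -6.50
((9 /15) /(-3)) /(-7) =1 /35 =0.03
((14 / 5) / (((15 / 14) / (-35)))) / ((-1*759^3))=1372 / 6558682185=0.00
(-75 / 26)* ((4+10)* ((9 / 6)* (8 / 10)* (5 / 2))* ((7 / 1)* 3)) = -33075 / 13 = -2544.23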